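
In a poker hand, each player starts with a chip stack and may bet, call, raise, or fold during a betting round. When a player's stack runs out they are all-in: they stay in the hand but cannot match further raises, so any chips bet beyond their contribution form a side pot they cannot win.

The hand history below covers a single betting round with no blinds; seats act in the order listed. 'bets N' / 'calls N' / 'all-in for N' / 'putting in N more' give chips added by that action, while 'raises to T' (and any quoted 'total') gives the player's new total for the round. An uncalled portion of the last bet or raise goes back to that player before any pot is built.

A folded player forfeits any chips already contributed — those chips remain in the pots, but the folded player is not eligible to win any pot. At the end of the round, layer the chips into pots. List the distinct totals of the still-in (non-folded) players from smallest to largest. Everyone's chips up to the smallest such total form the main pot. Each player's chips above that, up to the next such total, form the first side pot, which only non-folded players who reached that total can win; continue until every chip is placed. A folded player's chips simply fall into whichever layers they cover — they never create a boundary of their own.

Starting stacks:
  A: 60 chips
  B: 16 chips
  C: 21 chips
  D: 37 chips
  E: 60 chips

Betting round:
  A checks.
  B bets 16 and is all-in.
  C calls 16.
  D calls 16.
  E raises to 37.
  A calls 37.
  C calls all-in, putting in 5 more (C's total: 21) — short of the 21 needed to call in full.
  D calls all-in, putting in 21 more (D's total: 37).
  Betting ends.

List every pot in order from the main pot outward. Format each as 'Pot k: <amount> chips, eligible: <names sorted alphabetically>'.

Pot 1: 80 chips, eligible: A, B, C, D, E
Pot 2: 20 chips, eligible: A, C, D, E
Pot 3: 48 chips, eligible: A, D, E

Derivation:
Contributions: A=37, B=16, C=21, D=37, E=37
Pot levels (distinct totals of non-folded players): 16, 21, 37
Layer 1-16: 16 each from A, B, C, D, E = 16*5 = 80 chips; eligible A, B, C, D, E
Layer 17-21: 5 each from A, C, D, E = 5*4 = 20 chips; eligible A, C, D, E
Layer 22-37: 16 each from A, D, E = 16*3 = 48 chips; eligible A, D, E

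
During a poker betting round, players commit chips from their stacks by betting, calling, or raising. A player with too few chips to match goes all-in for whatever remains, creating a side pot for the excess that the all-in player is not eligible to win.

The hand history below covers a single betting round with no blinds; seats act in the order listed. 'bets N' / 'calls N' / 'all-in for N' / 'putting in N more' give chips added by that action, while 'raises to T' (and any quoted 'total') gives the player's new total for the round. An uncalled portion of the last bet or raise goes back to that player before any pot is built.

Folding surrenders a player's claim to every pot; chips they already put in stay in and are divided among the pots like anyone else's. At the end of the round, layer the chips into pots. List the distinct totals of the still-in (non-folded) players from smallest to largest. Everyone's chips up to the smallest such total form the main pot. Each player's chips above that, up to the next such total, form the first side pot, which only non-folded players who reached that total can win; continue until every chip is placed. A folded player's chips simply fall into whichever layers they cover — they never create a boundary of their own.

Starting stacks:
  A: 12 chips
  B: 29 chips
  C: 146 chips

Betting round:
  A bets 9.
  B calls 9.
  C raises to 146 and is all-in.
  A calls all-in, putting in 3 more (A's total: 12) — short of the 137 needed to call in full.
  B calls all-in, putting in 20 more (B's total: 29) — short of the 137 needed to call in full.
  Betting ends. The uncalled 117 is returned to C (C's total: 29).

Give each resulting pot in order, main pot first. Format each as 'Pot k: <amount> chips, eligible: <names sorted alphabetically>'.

Pot 1: 36 chips, eligible: A, B, C
Pot 2: 34 chips, eligible: B, C

Derivation:
Contributions (after 117 returned to C): A=12, B=29, C=29
Pot levels (distinct totals of non-folded players): 12, 29
Layer 1-12: 12 each from A, B, C = 12*3 = 36 chips; eligible A, B, C
Layer 13-29: 17 each from B, C = 17*2 = 34 chips; eligible B, C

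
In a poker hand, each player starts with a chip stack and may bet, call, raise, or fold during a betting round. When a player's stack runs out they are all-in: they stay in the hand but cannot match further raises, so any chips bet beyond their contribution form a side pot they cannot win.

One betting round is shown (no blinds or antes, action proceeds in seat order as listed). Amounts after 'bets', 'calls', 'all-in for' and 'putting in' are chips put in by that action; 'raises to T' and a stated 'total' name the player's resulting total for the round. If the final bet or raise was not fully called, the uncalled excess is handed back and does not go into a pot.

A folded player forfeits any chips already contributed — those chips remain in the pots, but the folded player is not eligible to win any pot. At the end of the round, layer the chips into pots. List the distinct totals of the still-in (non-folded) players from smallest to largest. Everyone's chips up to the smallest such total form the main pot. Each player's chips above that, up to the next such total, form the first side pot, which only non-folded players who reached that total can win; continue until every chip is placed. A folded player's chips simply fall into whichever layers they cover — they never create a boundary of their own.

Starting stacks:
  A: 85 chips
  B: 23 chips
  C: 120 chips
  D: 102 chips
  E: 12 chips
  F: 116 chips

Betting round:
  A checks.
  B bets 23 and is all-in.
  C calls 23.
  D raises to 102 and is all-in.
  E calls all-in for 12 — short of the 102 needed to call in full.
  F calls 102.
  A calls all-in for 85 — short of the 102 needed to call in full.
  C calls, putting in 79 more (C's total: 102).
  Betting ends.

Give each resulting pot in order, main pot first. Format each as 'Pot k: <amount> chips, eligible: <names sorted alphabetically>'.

Pot 1: 72 chips, eligible: A, B, C, D, E, F
Pot 2: 55 chips, eligible: A, B, C, D, F
Pot 3: 248 chips, eligible: A, C, D, F
Pot 4: 51 chips, eligible: C, D, F

Derivation:
Contributions: A=85, B=23, C=102, D=102, E=12, F=102
Pot levels (distinct totals of non-folded players): 12, 23, 85, 102
Layer 1-12: 12 each from A, B, C, D, E, F = 12*6 = 72 chips; eligible A, B, C, D, E, F
Layer 13-23: 11 each from A, B, C, D, F = 11*5 = 55 chips; eligible A, B, C, D, F
Layer 24-85: 62 each from A, C, D, F = 62*4 = 248 chips; eligible A, C, D, F
Layer 86-102: 17 each from C, D, F = 17*3 = 51 chips; eligible C, D, F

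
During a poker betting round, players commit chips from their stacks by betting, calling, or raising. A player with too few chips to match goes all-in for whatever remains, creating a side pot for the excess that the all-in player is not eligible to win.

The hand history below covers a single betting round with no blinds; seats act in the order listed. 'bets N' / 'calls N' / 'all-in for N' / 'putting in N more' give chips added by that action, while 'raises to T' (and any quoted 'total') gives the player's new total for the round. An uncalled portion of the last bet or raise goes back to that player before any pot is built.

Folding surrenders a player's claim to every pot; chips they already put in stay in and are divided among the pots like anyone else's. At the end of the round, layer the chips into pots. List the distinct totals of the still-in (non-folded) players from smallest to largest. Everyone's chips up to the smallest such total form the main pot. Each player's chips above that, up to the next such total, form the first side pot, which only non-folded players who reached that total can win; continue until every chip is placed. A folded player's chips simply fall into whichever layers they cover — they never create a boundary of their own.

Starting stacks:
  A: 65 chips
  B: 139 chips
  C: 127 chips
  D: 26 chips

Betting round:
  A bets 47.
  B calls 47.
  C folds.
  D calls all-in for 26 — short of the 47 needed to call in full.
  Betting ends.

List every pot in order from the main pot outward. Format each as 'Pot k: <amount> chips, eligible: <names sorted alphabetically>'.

Pot 1: 78 chips, eligible: A, B, D
Pot 2: 42 chips, eligible: A, B

Derivation:
Contributions: A=47, B=47, D=26
Folded: C
Pot levels (distinct totals of non-folded players): 26, 47
Layer 1-26: 26 each from A, B, D = 26*3 = 78 chips; eligible A, B, D
Layer 27-47: 21 each from A, B = 21*2 = 42 chips; eligible A, B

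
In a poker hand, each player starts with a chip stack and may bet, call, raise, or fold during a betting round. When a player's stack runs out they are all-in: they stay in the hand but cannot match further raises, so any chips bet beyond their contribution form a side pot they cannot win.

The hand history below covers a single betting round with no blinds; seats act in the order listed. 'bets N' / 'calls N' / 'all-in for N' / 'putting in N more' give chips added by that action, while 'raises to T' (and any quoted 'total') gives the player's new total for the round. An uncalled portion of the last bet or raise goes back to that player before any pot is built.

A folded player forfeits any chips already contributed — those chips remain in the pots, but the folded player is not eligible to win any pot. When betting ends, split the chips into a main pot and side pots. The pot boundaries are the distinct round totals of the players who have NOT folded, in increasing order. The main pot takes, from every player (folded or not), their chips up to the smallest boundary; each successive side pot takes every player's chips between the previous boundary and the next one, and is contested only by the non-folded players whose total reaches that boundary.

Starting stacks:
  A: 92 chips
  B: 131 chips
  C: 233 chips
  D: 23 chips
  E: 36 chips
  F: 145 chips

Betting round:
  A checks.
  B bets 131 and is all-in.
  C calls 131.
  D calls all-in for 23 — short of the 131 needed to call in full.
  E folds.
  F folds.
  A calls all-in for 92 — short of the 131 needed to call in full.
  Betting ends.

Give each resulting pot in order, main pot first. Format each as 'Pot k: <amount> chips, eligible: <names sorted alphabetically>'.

Contributions: A=92, B=131, C=131, D=23
Folded: E, F
Pot levels (distinct totals of non-folded players): 23, 92, 131
Layer 1-23: 23 each from A, B, C, D = 23*4 = 92 chips; eligible A, B, C, D
Layer 24-92: 69 each from A, B, C = 69*3 = 207 chips; eligible A, B, C
Layer 93-131: 39 each from B, C = 39*2 = 78 chips; eligible B, C

Pot 1: 92 chips, eligible: A, B, C, D
Pot 2: 207 chips, eligible: A, B, C
Pot 3: 78 chips, eligible: B, C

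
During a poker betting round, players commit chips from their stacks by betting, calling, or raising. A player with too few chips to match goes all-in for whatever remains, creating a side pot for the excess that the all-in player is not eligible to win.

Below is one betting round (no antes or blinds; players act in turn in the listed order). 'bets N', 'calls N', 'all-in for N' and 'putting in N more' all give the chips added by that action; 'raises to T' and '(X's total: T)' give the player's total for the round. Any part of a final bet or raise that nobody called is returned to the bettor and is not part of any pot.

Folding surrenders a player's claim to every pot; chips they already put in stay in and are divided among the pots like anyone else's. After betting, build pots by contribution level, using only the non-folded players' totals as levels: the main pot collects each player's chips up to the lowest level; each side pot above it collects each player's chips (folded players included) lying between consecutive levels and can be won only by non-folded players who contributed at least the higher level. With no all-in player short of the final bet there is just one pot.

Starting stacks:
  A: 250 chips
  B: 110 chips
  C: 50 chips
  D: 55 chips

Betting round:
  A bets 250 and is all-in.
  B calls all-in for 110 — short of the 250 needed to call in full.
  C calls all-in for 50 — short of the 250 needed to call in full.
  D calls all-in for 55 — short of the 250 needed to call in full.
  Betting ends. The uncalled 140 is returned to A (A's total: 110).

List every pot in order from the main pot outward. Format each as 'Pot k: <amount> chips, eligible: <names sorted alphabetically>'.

Pot 1: 200 chips, eligible: A, B, C, D
Pot 2: 15 chips, eligible: A, B, D
Pot 3: 110 chips, eligible: A, B

Derivation:
Contributions (after 140 returned to A): A=110, B=110, C=50, D=55
Pot levels (distinct totals of non-folded players): 50, 55, 110
Layer 1-50: 50 each from A, B, C, D = 50*4 = 200 chips; eligible A, B, C, D
Layer 51-55: 5 each from A, B, D = 5*3 = 15 chips; eligible A, B, D
Layer 56-110: 55 each from A, B = 55*2 = 110 chips; eligible A, B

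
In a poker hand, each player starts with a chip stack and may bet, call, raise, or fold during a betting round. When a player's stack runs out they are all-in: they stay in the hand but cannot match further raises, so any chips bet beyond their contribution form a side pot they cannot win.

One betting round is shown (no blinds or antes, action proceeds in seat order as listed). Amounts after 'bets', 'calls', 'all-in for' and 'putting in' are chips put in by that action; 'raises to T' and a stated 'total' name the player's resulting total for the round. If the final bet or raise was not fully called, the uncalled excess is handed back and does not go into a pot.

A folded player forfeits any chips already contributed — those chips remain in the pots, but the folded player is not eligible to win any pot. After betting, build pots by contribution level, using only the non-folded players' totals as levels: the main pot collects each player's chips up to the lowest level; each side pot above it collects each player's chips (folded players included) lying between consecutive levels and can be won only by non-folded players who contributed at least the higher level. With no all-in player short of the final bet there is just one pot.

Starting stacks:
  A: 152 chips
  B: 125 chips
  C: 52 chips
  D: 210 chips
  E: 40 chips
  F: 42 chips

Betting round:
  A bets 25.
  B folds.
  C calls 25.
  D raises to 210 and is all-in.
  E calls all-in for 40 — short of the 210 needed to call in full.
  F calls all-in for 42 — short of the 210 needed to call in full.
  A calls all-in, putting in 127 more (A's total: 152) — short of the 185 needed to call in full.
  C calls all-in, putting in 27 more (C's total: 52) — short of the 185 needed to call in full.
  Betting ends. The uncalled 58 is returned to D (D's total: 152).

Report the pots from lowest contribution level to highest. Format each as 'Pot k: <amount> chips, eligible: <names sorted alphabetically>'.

Pot 1: 200 chips, eligible: A, C, D, E, F
Pot 2: 8 chips, eligible: A, C, D, F
Pot 3: 30 chips, eligible: A, C, D
Pot 4: 200 chips, eligible: A, D

Derivation:
Contributions (after 58 returned to D): A=152, C=52, D=152, E=40, F=42
Folded: B
Pot levels (distinct totals of non-folded players): 40, 42, 52, 152
Layer 1-40: 40 each from A, C, D, E, F = 40*5 = 200 chips; eligible A, C, D, E, F
Layer 41-42: 2 each from A, C, D, F = 2*4 = 8 chips; eligible A, C, D, F
Layer 43-52: 10 each from A, C, D = 10*3 = 30 chips; eligible A, C, D
Layer 53-152: 100 each from A, D = 100*2 = 200 chips; eligible A, D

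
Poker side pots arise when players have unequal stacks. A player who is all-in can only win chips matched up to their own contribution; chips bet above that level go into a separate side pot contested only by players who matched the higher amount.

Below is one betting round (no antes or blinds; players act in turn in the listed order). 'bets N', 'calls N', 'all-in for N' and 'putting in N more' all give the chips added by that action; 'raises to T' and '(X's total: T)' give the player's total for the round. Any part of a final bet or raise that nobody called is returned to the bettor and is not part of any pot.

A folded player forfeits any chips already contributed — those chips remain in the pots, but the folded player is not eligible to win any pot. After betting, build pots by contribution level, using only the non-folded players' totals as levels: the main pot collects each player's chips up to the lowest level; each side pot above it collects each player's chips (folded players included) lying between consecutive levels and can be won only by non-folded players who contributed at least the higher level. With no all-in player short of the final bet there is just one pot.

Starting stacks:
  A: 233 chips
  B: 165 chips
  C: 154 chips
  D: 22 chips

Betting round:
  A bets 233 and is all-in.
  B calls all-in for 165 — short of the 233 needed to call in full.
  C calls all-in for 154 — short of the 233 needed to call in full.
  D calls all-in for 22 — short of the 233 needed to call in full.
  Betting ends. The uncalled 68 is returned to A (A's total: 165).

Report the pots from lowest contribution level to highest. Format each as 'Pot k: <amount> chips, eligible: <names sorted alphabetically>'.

Contributions (after 68 returned to A): A=165, B=165, C=154, D=22
Pot levels (distinct totals of non-folded players): 22, 154, 165
Layer 1-22: 22 each from A, B, C, D = 22*4 = 88 chips; eligible A, B, C, D
Layer 23-154: 132 each from A, B, C = 132*3 = 396 chips; eligible A, B, C
Layer 155-165: 11 each from A, B = 11*2 = 22 chips; eligible A, B

Pot 1: 88 chips, eligible: A, B, C, D
Pot 2: 396 chips, eligible: A, B, C
Pot 3: 22 chips, eligible: A, B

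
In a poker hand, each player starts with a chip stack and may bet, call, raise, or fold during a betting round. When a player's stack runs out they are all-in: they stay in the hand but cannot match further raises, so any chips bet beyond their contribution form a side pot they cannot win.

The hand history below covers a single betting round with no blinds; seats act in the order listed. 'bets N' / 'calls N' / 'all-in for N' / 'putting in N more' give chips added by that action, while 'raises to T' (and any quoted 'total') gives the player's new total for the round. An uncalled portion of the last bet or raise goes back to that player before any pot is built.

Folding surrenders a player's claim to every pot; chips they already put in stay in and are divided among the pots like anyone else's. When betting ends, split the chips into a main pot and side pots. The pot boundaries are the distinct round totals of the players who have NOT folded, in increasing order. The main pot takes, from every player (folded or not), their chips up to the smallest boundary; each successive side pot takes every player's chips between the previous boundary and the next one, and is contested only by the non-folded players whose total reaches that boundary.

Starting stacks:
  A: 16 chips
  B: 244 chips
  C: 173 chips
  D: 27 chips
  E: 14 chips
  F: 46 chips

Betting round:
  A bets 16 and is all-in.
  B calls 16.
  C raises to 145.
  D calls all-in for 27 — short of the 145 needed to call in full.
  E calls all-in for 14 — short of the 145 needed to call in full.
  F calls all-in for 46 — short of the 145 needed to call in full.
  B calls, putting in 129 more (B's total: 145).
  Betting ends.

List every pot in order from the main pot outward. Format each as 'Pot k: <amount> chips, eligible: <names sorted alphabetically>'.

Contributions: A=16, B=145, C=145, D=27, E=14, F=46
Pot levels (distinct totals of non-folded players): 14, 16, 27, 46, 145
Layer 1-14: 14 each from A, B, C, D, E, F = 14*6 = 84 chips; eligible A, B, C, D, E, F
Layer 15-16: 2 each from A, B, C, D, F = 2*5 = 10 chips; eligible A, B, C, D, F
Layer 17-27: 11 each from B, C, D, F = 11*4 = 44 chips; eligible B, C, D, F
Layer 28-46: 19 each from B, C, F = 19*3 = 57 chips; eligible B, C, F
Layer 47-145: 99 each from B, C = 99*2 = 198 chips; eligible B, C

Pot 1: 84 chips, eligible: A, B, C, D, E, F
Pot 2: 10 chips, eligible: A, B, C, D, F
Pot 3: 44 chips, eligible: B, C, D, F
Pot 4: 57 chips, eligible: B, C, F
Pot 5: 198 chips, eligible: B, C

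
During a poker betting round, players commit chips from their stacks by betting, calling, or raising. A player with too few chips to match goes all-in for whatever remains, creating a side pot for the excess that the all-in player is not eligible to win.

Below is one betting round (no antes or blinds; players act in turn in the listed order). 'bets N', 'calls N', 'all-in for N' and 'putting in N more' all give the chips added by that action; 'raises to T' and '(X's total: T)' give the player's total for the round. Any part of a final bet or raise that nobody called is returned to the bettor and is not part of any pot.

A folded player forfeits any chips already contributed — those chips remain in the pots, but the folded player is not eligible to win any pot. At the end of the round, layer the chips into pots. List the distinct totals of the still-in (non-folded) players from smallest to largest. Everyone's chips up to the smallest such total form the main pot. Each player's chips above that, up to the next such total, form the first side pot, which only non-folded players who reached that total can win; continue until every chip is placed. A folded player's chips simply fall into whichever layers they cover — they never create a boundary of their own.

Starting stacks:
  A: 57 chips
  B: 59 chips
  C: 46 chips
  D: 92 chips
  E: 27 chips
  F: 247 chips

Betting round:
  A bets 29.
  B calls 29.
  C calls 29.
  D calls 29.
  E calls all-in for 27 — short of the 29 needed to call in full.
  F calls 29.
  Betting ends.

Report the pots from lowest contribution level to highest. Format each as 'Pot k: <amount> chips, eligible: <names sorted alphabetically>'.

Contributions: A=29, B=29, C=29, D=29, E=27, F=29
Pot levels (distinct totals of non-folded players): 27, 29
Layer 1-27: 27 each from A, B, C, D, E, F = 27*6 = 162 chips; eligible A, B, C, D, E, F
Layer 28-29: 2 each from A, B, C, D, F = 2*5 = 10 chips; eligible A, B, C, D, F

Pot 1: 162 chips, eligible: A, B, C, D, E, F
Pot 2: 10 chips, eligible: A, B, C, D, F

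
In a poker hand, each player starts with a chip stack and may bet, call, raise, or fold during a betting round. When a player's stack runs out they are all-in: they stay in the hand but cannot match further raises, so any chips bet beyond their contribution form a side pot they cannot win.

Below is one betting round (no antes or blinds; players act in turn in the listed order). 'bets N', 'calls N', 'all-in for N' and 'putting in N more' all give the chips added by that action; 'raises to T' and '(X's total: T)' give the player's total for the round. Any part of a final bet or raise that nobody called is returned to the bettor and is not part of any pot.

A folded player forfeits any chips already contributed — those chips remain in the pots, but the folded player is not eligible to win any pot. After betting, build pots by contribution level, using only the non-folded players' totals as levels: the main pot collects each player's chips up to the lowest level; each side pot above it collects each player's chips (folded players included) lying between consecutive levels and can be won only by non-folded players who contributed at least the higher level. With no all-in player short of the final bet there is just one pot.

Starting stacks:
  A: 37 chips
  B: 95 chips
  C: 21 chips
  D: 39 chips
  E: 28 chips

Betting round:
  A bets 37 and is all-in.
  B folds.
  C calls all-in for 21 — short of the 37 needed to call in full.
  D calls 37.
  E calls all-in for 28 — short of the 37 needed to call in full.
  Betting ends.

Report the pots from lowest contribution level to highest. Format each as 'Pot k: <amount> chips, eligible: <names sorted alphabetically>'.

Pot 1: 84 chips, eligible: A, C, D, E
Pot 2: 21 chips, eligible: A, D, E
Pot 3: 18 chips, eligible: A, D

Derivation:
Contributions: A=37, C=21, D=37, E=28
Folded: B
Pot levels (distinct totals of non-folded players): 21, 28, 37
Layer 1-21: 21 each from A, C, D, E = 21*4 = 84 chips; eligible A, C, D, E
Layer 22-28: 7 each from A, D, E = 7*3 = 21 chips; eligible A, D, E
Layer 29-37: 9 each from A, D = 9*2 = 18 chips; eligible A, D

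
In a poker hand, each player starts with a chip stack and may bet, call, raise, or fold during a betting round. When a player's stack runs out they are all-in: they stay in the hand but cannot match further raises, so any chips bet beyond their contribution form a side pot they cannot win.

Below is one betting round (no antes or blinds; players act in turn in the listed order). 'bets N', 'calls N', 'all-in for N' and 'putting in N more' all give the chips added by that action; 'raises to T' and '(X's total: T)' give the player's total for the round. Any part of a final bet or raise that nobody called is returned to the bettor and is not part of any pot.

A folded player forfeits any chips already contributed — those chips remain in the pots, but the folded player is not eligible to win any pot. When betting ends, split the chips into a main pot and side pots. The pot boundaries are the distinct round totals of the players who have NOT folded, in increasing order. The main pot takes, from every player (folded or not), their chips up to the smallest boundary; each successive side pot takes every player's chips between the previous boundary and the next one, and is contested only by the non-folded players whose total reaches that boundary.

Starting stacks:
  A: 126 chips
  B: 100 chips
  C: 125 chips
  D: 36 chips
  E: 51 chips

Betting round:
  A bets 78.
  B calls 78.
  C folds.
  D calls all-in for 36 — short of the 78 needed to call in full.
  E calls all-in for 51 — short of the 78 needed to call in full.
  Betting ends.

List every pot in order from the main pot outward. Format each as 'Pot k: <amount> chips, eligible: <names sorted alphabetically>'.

Pot 1: 144 chips, eligible: A, B, D, E
Pot 2: 45 chips, eligible: A, B, E
Pot 3: 54 chips, eligible: A, B

Derivation:
Contributions: A=78, B=78, D=36, E=51
Folded: C
Pot levels (distinct totals of non-folded players): 36, 51, 78
Layer 1-36: 36 each from A, B, D, E = 36*4 = 144 chips; eligible A, B, D, E
Layer 37-51: 15 each from A, B, E = 15*3 = 45 chips; eligible A, B, E
Layer 52-78: 27 each from A, B = 27*2 = 54 chips; eligible A, B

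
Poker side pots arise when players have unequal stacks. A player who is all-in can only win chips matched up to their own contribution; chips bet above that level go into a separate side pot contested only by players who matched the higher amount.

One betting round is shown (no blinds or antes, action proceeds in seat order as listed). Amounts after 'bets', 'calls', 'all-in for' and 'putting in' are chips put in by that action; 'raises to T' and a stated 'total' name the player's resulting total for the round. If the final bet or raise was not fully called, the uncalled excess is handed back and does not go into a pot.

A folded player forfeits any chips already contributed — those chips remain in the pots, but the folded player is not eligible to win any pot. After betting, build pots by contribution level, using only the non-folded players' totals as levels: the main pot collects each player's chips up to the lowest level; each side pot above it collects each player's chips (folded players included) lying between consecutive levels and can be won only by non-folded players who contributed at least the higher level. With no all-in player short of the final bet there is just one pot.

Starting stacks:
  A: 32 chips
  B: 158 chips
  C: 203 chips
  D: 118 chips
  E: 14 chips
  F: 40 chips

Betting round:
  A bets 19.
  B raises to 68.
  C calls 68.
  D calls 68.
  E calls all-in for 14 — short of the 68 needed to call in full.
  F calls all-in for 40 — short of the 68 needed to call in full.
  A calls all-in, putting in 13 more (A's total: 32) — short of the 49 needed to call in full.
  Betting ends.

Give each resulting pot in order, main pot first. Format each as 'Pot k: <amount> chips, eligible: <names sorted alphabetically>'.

Pot 1: 84 chips, eligible: A, B, C, D, E, F
Pot 2: 90 chips, eligible: A, B, C, D, F
Pot 3: 32 chips, eligible: B, C, D, F
Pot 4: 84 chips, eligible: B, C, D

Derivation:
Contributions: A=32, B=68, C=68, D=68, E=14, F=40
Pot levels (distinct totals of non-folded players): 14, 32, 40, 68
Layer 1-14: 14 each from A, B, C, D, E, F = 14*6 = 84 chips; eligible A, B, C, D, E, F
Layer 15-32: 18 each from A, B, C, D, F = 18*5 = 90 chips; eligible A, B, C, D, F
Layer 33-40: 8 each from B, C, D, F = 8*4 = 32 chips; eligible B, C, D, F
Layer 41-68: 28 each from B, C, D = 28*3 = 84 chips; eligible B, C, D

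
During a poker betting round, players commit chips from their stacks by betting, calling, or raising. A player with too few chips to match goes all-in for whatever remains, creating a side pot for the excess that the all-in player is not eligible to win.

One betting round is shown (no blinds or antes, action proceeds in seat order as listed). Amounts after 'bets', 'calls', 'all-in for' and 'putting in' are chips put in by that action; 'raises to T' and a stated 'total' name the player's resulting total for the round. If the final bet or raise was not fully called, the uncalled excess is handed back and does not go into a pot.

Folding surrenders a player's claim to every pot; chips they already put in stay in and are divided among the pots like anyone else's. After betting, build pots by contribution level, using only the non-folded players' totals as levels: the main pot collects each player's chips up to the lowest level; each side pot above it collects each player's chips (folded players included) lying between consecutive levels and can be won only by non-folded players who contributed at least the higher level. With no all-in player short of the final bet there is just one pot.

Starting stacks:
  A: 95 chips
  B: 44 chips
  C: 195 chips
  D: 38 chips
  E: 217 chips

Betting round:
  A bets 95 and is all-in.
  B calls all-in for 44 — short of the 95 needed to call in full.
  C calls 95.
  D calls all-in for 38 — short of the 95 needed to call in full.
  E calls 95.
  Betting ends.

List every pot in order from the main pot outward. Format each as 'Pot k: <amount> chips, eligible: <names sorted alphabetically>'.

Contributions: A=95, B=44, C=95, D=38, E=95
Pot levels (distinct totals of non-folded players): 38, 44, 95
Layer 1-38: 38 each from A, B, C, D, E = 38*5 = 190 chips; eligible A, B, C, D, E
Layer 39-44: 6 each from A, B, C, E = 6*4 = 24 chips; eligible A, B, C, E
Layer 45-95: 51 each from A, C, E = 51*3 = 153 chips; eligible A, C, E

Pot 1: 190 chips, eligible: A, B, C, D, E
Pot 2: 24 chips, eligible: A, B, C, E
Pot 3: 153 chips, eligible: A, C, E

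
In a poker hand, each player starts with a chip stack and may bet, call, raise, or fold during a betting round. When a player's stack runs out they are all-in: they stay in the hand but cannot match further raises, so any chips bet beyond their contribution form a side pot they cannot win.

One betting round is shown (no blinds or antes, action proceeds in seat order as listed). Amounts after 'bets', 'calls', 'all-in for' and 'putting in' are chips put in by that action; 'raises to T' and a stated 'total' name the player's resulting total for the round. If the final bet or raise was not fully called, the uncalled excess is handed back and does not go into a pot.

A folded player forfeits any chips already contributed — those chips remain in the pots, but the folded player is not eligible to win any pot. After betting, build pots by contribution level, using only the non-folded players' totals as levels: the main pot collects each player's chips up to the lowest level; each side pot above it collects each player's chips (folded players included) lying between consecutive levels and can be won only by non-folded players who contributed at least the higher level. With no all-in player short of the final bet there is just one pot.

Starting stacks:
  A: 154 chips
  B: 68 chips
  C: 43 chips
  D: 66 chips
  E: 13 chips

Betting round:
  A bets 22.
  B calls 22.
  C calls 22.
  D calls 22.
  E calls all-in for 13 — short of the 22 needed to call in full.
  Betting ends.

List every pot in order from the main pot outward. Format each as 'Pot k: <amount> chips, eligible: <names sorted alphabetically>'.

Pot 1: 65 chips, eligible: A, B, C, D, E
Pot 2: 36 chips, eligible: A, B, C, D

Derivation:
Contributions: A=22, B=22, C=22, D=22, E=13
Pot levels (distinct totals of non-folded players): 13, 22
Layer 1-13: 13 each from A, B, C, D, E = 13*5 = 65 chips; eligible A, B, C, D, E
Layer 14-22: 9 each from A, B, C, D = 9*4 = 36 chips; eligible A, B, C, D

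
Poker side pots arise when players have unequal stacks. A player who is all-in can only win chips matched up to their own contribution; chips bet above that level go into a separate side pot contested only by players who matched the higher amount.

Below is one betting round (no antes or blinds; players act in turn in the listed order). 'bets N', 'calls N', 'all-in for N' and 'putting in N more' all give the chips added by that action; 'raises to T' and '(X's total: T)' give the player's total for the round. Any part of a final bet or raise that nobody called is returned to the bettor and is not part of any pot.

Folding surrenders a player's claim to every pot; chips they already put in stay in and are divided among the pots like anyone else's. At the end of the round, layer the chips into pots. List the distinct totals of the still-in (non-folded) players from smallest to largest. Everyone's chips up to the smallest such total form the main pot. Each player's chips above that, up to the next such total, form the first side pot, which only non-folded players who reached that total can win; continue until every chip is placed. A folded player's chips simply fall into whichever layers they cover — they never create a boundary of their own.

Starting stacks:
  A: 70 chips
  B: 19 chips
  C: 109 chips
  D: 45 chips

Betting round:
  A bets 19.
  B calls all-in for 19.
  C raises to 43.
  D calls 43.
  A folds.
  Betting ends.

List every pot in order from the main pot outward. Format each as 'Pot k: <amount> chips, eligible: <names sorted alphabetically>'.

Pot 1: 76 chips, eligible: B, C, D
Pot 2: 48 chips, eligible: C, D

Derivation:
Contributions: A=19, B=19, C=43, D=43
Folded: A
Pot levels (distinct totals of non-folded players): 19, 43
Layer 1-19: 19 each from A, B, C, D = 19*4 = 76 chips; eligible B, C, D
Layer 20-43: 24 each from C, D = 24*2 = 48 chips; eligible C, D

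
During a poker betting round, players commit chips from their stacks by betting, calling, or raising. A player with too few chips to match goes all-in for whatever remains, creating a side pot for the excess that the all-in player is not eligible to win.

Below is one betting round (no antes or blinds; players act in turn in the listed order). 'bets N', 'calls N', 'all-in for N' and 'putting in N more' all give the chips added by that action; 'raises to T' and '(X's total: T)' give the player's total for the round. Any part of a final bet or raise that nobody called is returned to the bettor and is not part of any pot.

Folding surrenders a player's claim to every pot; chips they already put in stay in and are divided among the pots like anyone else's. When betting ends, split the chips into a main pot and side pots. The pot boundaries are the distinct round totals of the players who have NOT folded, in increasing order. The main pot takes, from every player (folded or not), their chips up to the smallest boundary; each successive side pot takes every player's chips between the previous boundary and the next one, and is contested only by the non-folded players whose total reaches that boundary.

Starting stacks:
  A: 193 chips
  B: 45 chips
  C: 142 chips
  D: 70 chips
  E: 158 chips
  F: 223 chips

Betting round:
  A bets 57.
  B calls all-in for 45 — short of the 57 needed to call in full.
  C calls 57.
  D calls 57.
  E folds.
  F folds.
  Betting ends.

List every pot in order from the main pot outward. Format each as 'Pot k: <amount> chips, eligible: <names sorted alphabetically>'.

Contributions: A=57, B=45, C=57, D=57
Folded: E, F
Pot levels (distinct totals of non-folded players): 45, 57
Layer 1-45: 45 each from A, B, C, D = 45*4 = 180 chips; eligible A, B, C, D
Layer 46-57: 12 each from A, C, D = 12*3 = 36 chips; eligible A, C, D

Pot 1: 180 chips, eligible: A, B, C, D
Pot 2: 36 chips, eligible: A, C, D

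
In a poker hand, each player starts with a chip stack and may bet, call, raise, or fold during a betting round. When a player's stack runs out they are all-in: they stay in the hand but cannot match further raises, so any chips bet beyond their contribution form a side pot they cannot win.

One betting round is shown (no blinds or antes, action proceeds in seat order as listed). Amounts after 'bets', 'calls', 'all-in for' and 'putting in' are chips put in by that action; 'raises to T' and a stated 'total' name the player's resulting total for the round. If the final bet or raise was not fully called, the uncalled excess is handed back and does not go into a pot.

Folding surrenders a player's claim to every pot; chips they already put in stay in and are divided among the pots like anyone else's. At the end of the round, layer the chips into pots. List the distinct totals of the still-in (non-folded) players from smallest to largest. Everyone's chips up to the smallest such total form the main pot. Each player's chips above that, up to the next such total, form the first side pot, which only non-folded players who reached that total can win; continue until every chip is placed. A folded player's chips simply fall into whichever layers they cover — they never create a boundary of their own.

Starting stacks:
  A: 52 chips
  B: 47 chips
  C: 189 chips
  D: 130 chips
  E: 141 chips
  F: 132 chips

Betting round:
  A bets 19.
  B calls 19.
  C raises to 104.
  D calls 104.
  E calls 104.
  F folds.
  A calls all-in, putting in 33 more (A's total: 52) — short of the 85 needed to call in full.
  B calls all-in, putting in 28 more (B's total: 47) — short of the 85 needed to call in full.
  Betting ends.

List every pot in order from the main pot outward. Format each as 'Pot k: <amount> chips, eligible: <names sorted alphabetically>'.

Contributions: A=52, B=47, C=104, D=104, E=104
Folded: F
Pot levels (distinct totals of non-folded players): 47, 52, 104
Layer 1-47: 47 each from A, B, C, D, E = 47*5 = 235 chips; eligible A, B, C, D, E
Layer 48-52: 5 each from A, C, D, E = 5*4 = 20 chips; eligible A, C, D, E
Layer 53-104: 52 each from C, D, E = 52*3 = 156 chips; eligible C, D, E

Pot 1: 235 chips, eligible: A, B, C, D, E
Pot 2: 20 chips, eligible: A, C, D, E
Pot 3: 156 chips, eligible: C, D, E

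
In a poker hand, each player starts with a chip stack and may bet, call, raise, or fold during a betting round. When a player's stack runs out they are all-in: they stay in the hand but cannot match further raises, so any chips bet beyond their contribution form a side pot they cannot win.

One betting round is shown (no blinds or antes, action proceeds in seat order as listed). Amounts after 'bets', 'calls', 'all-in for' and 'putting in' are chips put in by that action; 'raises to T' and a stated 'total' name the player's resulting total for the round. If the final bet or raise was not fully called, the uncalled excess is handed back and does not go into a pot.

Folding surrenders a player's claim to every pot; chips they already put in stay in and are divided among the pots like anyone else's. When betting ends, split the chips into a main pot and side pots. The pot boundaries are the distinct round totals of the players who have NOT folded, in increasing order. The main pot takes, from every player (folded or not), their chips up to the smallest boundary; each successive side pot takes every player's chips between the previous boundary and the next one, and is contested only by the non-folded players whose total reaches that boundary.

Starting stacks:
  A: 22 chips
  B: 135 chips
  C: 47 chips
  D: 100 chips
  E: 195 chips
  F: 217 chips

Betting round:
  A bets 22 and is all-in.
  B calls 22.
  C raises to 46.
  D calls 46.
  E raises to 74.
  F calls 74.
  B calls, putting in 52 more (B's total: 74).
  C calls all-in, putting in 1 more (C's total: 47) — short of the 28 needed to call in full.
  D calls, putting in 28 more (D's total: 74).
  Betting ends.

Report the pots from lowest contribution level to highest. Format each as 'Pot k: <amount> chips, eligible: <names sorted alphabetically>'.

Contributions: A=22, B=74, C=47, D=74, E=74, F=74
Pot levels (distinct totals of non-folded players): 22, 47, 74
Layer 1-22: 22 each from A, B, C, D, E, F = 22*6 = 132 chips; eligible A, B, C, D, E, F
Layer 23-47: 25 each from B, C, D, E, F = 25*5 = 125 chips; eligible B, C, D, E, F
Layer 48-74: 27 each from B, D, E, F = 27*4 = 108 chips; eligible B, D, E, F

Pot 1: 132 chips, eligible: A, B, C, D, E, F
Pot 2: 125 chips, eligible: B, C, D, E, F
Pot 3: 108 chips, eligible: B, D, E, F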